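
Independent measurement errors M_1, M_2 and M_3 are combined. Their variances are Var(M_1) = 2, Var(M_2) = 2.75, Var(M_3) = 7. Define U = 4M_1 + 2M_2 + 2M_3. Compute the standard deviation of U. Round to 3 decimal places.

8.426

By independence, Var(U) = (4)²Var(M_1) + (2)²Var(M_2) + (2)²Var(M_3)
= (4)²·2 + (2)²·2.75 + (2)²·7 = 71
SD(U) = √71 ≈ 8.426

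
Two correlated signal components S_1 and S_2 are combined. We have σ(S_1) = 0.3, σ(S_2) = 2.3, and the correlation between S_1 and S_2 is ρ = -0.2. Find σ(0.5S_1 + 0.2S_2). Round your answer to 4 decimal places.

V(S_1) = (0.3)² = 0.09;  V(S_2) = (2.3)² = 5.29
Cov(S_1,S_2) = ρ·σ(S_1)·σ(S_2) = -0.2·0.3·2.3 = -0.138
V(0.5S_1 + 0.2S_2) = (0.5)²·V(S_1) + (0.2)²·V(S_2) + 2·(0.5)·(0.2)·Cov(S_1,S_2)
= 0.25·0.09 + 0.04·5.29 + 0.2·-0.138 = 0.2065
σ(0.5S_1 + 0.2S_2) = √0.2065 ≈ 0.4544

0.4544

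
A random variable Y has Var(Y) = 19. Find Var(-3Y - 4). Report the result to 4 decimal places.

Var(-3Y - 4) = (-3)²·Var(Y) = 9·19 = 171

171.0000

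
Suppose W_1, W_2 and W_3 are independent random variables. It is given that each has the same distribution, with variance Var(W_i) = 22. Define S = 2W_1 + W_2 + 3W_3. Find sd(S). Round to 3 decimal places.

By independence, Var(S) = (2)²Var(W_1) + (1)²Var(W_2) + (3)²Var(W_3)
= (2)²·22 + (1)²·22 + (3)²·22 = 308
sd(S) = √308 ≈ 17.550

17.550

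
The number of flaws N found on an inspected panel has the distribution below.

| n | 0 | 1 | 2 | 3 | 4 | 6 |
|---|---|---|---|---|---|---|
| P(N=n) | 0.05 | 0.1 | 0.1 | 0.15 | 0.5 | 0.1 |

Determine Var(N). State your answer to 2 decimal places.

E[N] = (0)(0.05) + (1)(0.1) + (2)(0.1) + (3)(0.15) + (4)(0.5) + (6)(0.1) = 3.35
E[N²] = (0)²(0.05) + (1)²(0.1) + (2)²(0.1) + (3)²(0.15) + (4)²(0.5) + (6)²(0.1) = 13.45
Var(N) = E[N²] − (E[N])² = 13.45 − (3.35)² = 2.2275

2.23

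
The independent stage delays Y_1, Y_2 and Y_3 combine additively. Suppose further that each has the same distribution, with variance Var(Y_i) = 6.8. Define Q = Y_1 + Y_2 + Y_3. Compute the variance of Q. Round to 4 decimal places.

By independence, Var(Q) = (1)²Var(Y_1) + (1)²Var(Y_2) + (1)²Var(Y_3)
= (1)²·6.8 + (1)²·6.8 + (1)²·6.8 = 20.4

20.4000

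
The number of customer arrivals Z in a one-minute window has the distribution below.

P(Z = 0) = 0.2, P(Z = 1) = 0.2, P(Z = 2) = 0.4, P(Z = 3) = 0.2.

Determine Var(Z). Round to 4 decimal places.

E[Z] = (0)(0.2) + (1)(0.2) + (2)(0.4) + (3)(0.2) = 1.6
E[Z²] = (0)²(0.2) + (1)²(0.2) + (2)²(0.4) + (3)²(0.2) = 3.6
Var(Z) = E[Z²] − (E[Z])² = 3.6 − (1.6)² = 1.04

1.0400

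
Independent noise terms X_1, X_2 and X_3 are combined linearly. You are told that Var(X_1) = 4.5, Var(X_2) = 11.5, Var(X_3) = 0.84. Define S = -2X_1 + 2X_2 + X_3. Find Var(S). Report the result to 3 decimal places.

64.840

By independence, Var(S) = (-2)²Var(X_1) + (2)²Var(X_2) + (1)²Var(X_3)
= (-2)²·4.5 + (2)²·11.5 + (1)²·0.84 = 64.84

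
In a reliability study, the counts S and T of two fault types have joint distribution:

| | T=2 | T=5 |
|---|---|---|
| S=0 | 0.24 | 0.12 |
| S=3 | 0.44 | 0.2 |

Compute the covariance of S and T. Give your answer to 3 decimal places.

-0.043

E[S] = 1.92,  E[T] = 2.96
E[ST] = 5.64
cov(S,T) = E[ST] − E[S]E[T] = 5.64 − (1.92)(2.96) = -0.0432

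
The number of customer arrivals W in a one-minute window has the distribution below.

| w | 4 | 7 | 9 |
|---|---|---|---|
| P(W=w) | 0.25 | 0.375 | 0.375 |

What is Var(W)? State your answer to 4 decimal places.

3.7500

E[W] = (4)(0.25) + (7)(0.375) + (9)(0.375) = 7
E[W²] = (4)²(0.25) + (7)²(0.375) + (9)²(0.375) = 52.75
Var(W) = E[W²] − (E[W])² = 52.75 − (7)² = 3.75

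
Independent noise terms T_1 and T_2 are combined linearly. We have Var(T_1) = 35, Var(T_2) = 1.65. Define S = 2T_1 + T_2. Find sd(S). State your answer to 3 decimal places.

By independence, Var(S) = (2)²Var(T_1) + (1)²Var(T_2)
= (2)²·35 + (1)²·1.65 = 141.65
sd(S) = √141.65 ≈ 11.902

11.902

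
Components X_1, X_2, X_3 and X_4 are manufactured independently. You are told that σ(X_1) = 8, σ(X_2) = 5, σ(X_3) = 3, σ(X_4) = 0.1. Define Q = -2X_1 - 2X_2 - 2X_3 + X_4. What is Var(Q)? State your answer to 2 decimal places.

392.01

Var(X_1) = 64, Var(X_2) = 25, Var(X_3) = 9, Var(X_4) = 0.01
By independence, Var(Q) = (-2)²Var(X_1) + (-2)²Var(X_2) + (-2)²Var(X_3) + (1)²Var(X_4)
= (-2)²·64 + (-2)²·25 + (-2)²·9 + (1)²·0.01 = 392.01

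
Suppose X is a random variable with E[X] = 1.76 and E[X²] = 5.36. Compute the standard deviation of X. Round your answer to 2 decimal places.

V(X) = 5.36 − (1.76)² = 2.2624
SD(X) = √2.2624 ≈ 1.50

1.50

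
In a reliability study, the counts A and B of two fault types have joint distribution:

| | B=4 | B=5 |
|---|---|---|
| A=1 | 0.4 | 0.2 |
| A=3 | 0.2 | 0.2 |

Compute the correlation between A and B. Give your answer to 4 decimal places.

0.1667

E[A] = 1.8,  E[B] = 4.4
E[AB] = 8
Cov(A,B) = E[AB] − E[A]E[B] = 8 − (1.8)(4.4) = 0.08
Var(A) = 0.96,  Var(B) = 0.24
ρ = 0.08 / √(0.96·0.24) ≈ 0.1667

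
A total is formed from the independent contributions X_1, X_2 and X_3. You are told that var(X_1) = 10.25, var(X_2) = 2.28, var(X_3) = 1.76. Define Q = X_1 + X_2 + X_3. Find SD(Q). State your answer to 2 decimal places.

3.78

By independence, var(Q) = (1)²var(X_1) + (1)²var(X_2) + (1)²var(X_3)
= (1)²·10.25 + (1)²·2.28 + (1)²·1.76 = 14.29
SD(Q) = √14.29 ≈ 3.78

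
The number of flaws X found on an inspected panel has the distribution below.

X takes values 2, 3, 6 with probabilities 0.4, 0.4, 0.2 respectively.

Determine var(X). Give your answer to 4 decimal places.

E[X] = (2)(0.4) + (3)(0.4) + (6)(0.2) = 3.2
E[X²] = (2)²(0.4) + (3)²(0.4) + (6)²(0.2) = 12.4
var(X) = E[X²] − (E[X])² = 12.4 − (3.2)² = 2.16

2.1600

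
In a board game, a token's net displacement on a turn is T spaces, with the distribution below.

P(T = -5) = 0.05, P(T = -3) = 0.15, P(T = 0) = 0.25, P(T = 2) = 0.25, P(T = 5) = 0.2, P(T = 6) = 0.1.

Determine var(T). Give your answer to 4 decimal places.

E[T] = (-5)(0.05) + (-3)(0.15) + (0)(0.25) + (2)(0.25) + (5)(0.2) + (6)(0.1) = 1.4
E[T²] = (-5)²(0.05) + (-3)²(0.15) + (0)²(0.25) + (2)²(0.25) + (5)²(0.2) + (6)²(0.1) = 12.2
var(T) = E[T²] − (E[T])² = 12.2 − (1.4)² = 10.24

10.2400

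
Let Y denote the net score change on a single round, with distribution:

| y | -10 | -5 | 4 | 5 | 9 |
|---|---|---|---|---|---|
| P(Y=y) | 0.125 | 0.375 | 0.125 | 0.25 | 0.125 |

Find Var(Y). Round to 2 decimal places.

E[Y] = (-10)(0.125) + (-5)(0.375) + (4)(0.125) + (5)(0.25) + (9)(0.125) = -0.25
E[Y²] = (-10)²(0.125) + (-5)²(0.375) + (4)²(0.125) + (5)²(0.25) + (9)²(0.125) = 40.25
Var(Y) = E[Y²] − (E[Y])² = 40.25 − (-0.25)² = 40.1875

40.19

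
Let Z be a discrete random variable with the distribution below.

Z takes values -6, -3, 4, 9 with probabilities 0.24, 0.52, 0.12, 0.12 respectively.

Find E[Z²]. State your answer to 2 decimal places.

E[Z²] = (-6)²(0.24) + (-3)²(0.52) + (4)²(0.12) + (9)²(0.12) = 24.96

24.96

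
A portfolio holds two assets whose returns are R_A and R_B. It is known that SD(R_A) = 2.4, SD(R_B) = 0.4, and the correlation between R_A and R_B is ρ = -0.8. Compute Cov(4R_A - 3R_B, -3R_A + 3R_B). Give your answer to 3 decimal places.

var(R_A) = (2.4)² = 5.76;  var(R_B) = (0.4)² = 0.16
Cov(R_A,R_B) = ρ·SD(R_A)·SD(R_B) = -0.8·2.4·0.4 = -0.768
Cov(4R_A - 3R_B, -3R_A + 3R_B) = (4)(-3)var(R_A) + (-3)(3)var(R_B) + [(4)(3) + (-3)(-3)]Cov(R_A,R_B)
= -12·5.76 + -9·0.16 + 21·-0.768 = -86.688

-86.688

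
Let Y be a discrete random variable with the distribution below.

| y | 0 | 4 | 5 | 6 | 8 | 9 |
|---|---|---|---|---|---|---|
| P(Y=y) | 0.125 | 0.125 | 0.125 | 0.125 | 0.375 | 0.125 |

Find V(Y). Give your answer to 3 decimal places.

7.750

E[Y] = (0)(0.125) + (4)(0.125) + (5)(0.125) + (6)(0.125) + (8)(0.375) + (9)(0.125) = 6
E[Y²] = (0)²(0.125) + (4)²(0.125) + (5)²(0.125) + (6)²(0.125) + (8)²(0.375) + (9)²(0.125) = 43.75
V(Y) = E[Y²] − (E[Y])² = 43.75 − (6)² = 7.75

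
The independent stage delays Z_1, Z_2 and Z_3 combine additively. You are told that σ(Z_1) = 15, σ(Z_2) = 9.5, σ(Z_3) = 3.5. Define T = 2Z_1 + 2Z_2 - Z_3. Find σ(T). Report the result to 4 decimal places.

Var(Z_1) = 225, Var(Z_2) = 90.25, Var(Z_3) = 12.25
By independence, Var(T) = (2)²Var(Z_1) + (2)²Var(Z_2) + (-1)²Var(Z_3)
= (2)²·225 + (2)²·90.25 + (-1)²·12.25 = 1273.25
σ(T) = √1273.25 ≈ 35.6826

35.6826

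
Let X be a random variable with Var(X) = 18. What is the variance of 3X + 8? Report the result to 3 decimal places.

162.000

Var(3X + 8) = (3)²·Var(X) = 9·18 = 162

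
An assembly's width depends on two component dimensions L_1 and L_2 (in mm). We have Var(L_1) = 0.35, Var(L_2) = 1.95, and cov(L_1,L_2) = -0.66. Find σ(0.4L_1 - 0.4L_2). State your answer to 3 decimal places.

0.761

Var(0.4L_1 - 0.4L_2) = (0.4)²·Var(L_1) + (-0.4)²·Var(L_2) + 2·(0.4)·(-0.4)·cov(L_1,L_2)
= 0.16·0.35 + 0.16·1.95 + -0.32·-0.66 = 0.5792
σ(0.4L_1 - 0.4L_2) = √0.5792 ≈ 0.761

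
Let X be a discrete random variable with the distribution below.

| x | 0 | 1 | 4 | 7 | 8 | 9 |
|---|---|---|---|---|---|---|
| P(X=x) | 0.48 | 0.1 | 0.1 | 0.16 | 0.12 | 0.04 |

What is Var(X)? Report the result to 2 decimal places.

E[X] = (0)(0.48) + (1)(0.1) + (4)(0.1) + (7)(0.16) + (8)(0.12) + (9)(0.04) = 2.94
E[X²] = (0)²(0.48) + (1)²(0.1) + (4)²(0.1) + (7)²(0.16) + (8)²(0.12) + (9)²(0.04) = 20.46
Var(X) = E[X²] − (E[X])² = 20.46 − (2.94)² = 11.8164

11.82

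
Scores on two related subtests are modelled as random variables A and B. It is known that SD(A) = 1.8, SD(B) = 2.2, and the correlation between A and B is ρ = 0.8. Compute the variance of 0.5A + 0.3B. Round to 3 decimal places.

2.196

Var(A) = (1.8)² = 3.24;  Var(B) = (2.2)² = 4.84
Cov(A,B) = ρ·SD(A)·SD(B) = 0.8·1.8·2.2 = 3.168
Var(0.5A + 0.3B) = (0.5)²·Var(A) + (0.3)²·Var(B) + 2·(0.5)·(0.3)·Cov(A,B)
= 0.25·3.24 + 0.09·4.84 + 0.3·3.168 = 2.196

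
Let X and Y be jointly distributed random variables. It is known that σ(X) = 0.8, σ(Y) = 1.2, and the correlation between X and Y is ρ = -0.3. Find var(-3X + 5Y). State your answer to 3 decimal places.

50.400

var(X) = (0.8)² = 0.64;  var(Y) = (1.2)² = 1.44
cov(X,Y) = ρ·σ(X)·σ(Y) = -0.3·0.8·1.2 = -0.288
var(-3X + 5Y) = (-3)²·var(X) + (5)²·var(Y) + 2·(-3)·(5)·cov(X,Y)
= 9·0.64 + 25·1.44 + -30·-0.288 = 50.4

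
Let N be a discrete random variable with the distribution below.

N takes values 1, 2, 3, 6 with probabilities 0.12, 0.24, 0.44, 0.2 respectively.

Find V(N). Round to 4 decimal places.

E[N] = (1)(0.12) + (2)(0.24) + (3)(0.44) + (6)(0.2) = 3.12
E[N²] = (1)²(0.12) + (2)²(0.24) + (3)²(0.44) + (6)²(0.2) = 12.24
V(N) = E[N²] − (E[N])² = 12.24 − (3.12)² = 2.5056

2.5056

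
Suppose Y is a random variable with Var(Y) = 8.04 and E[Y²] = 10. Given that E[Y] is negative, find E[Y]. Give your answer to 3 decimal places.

-1.400

(E[Y])² = E[Y²] − Var(Y) = 10 − 8.04 = 1.96
E[Y] = −√1.96 = -1.4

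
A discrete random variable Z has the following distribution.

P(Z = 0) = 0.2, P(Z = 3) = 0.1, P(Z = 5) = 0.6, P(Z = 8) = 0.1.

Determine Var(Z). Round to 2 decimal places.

E[Z] = (0)(0.2) + (3)(0.1) + (5)(0.6) + (8)(0.1) = 4.1
E[Z²] = (0)²(0.2) + (3)²(0.1) + (5)²(0.6) + (8)²(0.1) = 22.3
Var(Z) = E[Z²] − (E[Z])² = 22.3 − (4.1)² = 5.49

5.49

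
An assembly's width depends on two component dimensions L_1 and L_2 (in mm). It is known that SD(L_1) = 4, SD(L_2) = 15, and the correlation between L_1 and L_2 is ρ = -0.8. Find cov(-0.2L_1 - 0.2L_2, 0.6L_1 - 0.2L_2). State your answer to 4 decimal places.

10.9200

var(L_1) = (4)² = 16;  var(L_2) = (15)² = 225
cov(L_1,L_2) = ρ·SD(L_1)·SD(L_2) = -0.8·4·15 = -48
cov(-0.2L_1 - 0.2L_2, 0.6L_1 - 0.2L_2) = (-0.2)(0.6)var(L_1) + (-0.2)(-0.2)var(L_2) + [(-0.2)(-0.2) + (-0.2)(0.6)]cov(L_1,L_2)
= -0.12·16 + 0.04·225 + -0.08·-48 = 10.92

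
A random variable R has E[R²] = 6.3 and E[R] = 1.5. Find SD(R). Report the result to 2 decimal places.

2.01

Var(R) = 6.3 − (1.5)² = 4.05
SD(R) = √4.05 ≈ 2.01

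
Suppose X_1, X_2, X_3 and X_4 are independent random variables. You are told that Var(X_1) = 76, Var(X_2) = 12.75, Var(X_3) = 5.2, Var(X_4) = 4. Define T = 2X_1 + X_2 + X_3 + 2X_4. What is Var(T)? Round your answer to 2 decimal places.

337.95

By independence, Var(T) = (2)²Var(X_1) + (1)²Var(X_2) + (1)²Var(X_3) + (2)²Var(X_4)
= (2)²·76 + (1)²·12.75 + (1)²·5.2 + (2)²·4 = 337.95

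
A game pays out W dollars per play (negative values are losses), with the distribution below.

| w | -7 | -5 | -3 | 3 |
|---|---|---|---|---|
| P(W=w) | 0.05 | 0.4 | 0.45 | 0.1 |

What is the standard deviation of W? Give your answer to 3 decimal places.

2.417

E[W] = (-7)(0.05) + (-5)(0.4) + (-3)(0.45) + (3)(0.1) = -3.4
E[W²] = (-7)²(0.05) + (-5)²(0.4) + (-3)²(0.45) + (3)²(0.1) = 17.4
V(W) = E[W²] − (E[W])² = 17.4 − (-3.4)² = 5.84
SD(W) = √5.84 ≈ 2.417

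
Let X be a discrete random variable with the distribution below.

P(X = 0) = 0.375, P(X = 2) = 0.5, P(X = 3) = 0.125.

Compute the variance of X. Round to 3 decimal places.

E[X] = (0)(0.375) + (2)(0.5) + (3)(0.125) = 1.375
E[X²] = (0)²(0.375) + (2)²(0.5) + (3)²(0.125) = 3.125
Var(X) = E[X²] − (E[X])² = 3.125 − (1.375)² = 1.234375

1.234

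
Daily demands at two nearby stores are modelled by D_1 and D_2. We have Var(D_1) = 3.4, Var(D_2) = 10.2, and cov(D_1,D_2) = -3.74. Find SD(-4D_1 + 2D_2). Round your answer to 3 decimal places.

Var(-4D_1 + 2D_2) = (-4)²·Var(D_1) + (2)²·Var(D_2) + 2·(-4)·(2)·cov(D_1,D_2)
= 16·3.4 + 4·10.2 + -16·-3.74 = 155.04
SD(-4D_1 + 2D_2) = √155.04 ≈ 12.452

12.452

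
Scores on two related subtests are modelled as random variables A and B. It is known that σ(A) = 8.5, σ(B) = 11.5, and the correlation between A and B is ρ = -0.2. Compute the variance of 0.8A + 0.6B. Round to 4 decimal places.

75.0820

var(A) = (8.5)² = 72.25;  var(B) = (11.5)² = 132.25
cov(A,B) = ρ·σ(A)·σ(B) = -0.2·8.5·11.5 = -19.55
var(0.8A + 0.6B) = (0.8)²·var(A) + (0.6)²·var(B) + 2·(0.8)·(0.6)·cov(A,B)
= 0.64·72.25 + 0.36·132.25 + 0.96·-19.55 = 75.082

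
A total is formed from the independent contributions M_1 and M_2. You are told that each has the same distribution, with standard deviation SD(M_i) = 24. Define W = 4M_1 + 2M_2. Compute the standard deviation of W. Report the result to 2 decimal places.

107.33

V(M_i) = (24)² = 576
By independence, V(W) = (4)²V(M_1) + (2)²V(M_2)
= (4)²·576 + (2)²·576 = 11520
SD(W) = √11520 ≈ 107.33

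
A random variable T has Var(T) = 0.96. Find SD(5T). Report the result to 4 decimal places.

4.8990

Var(5T) = (5)²·0.96 = 24
SD(5T) = √24 ≈ 4.8990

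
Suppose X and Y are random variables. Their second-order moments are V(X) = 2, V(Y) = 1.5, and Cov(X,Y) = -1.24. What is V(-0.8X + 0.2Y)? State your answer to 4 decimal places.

V(-0.8X + 0.2Y) = (-0.8)²·V(X) + (0.2)²·V(Y) + 2·(-0.8)·(0.2)·Cov(X,Y)
= 0.64·2 + 0.04·1.5 + -0.32·-1.24 = 1.7368

1.7368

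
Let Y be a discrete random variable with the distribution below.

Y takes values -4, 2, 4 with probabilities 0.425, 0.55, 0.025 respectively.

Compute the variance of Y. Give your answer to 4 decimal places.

9.1500

E[Y] = (-4)(0.425) + (2)(0.55) + (4)(0.025) = -0.5
E[Y²] = (-4)²(0.425) + (2)²(0.55) + (4)²(0.025) = 9.4
var(Y) = E[Y²] − (E[Y])² = 9.4 − (-0.5)² = 9.15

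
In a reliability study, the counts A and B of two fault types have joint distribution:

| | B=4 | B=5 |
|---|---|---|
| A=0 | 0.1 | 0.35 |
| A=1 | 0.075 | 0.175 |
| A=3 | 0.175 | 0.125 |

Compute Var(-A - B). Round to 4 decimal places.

E[A] = 1.15,  E[B] = 4.65,  E[AB] = 5.15
Var(A) = 2.95 − (1.15)² = 1.6275;  Var(B) = 21.85 − (4.65)² = 0.2275
Cov(A,B) = 5.15 − (1.15)(4.65) = -0.1975
Var(-A - B) = (-1)²·1.6275 + (-1)²·0.2275 + 2·(-1)·(-1)·-0.1975 = 1.46

1.4600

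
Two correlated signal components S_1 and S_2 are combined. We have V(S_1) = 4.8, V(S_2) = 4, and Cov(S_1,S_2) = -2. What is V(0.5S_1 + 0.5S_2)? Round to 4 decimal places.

V(0.5S_1 + 0.5S_2) = (0.5)²·V(S_1) + (0.5)²·V(S_2) + 2·(0.5)·(0.5)·Cov(S_1,S_2)
= 0.25·4.8 + 0.25·4 + 0.5·-2 = 1.2

1.2000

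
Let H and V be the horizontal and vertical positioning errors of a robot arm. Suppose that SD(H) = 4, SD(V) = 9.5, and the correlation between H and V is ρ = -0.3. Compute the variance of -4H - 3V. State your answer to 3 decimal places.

794.650

Var(H) = (4)² = 16;  Var(V) = (9.5)² = 90.25
cov(H,V) = ρ·SD(H)·SD(V) = -0.3·4·9.5 = -11.4
Var(-4H - 3V) = (-4)²·Var(H) + (-3)²·Var(V) + 2·(-4)·(-3)·cov(H,V)
= 16·16 + 9·90.25 + 24·-11.4 = 794.65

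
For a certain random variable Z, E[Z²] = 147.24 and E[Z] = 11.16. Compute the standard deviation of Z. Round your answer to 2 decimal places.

4.76

Var(Z) = 147.24 − (11.16)² = 22.6944
SD(Z) = √22.6944 ≈ 4.76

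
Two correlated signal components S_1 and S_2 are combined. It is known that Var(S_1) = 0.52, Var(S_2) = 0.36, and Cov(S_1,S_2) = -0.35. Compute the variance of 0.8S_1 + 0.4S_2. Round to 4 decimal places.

0.1664

Var(0.8S_1 + 0.4S_2) = (0.8)²·Var(S_1) + (0.4)²·Var(S_2) + 2·(0.8)·(0.4)·Cov(S_1,S_2)
= 0.64·0.52 + 0.16·0.36 + 0.64·-0.35 = 0.1664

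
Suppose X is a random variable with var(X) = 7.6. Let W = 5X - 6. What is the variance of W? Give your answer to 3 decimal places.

190.000

var(5X - 6) = (5)²·var(X) = 25·7.6 = 190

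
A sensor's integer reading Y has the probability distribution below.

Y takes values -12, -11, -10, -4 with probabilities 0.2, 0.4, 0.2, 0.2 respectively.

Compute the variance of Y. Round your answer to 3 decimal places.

E[Y] = (-12)(0.2) + (-11)(0.4) + (-10)(0.2) + (-4)(0.2) = -9.6
E[Y²] = (-12)²(0.2) + (-11)²(0.4) + (-10)²(0.2) + (-4)²(0.2) = 100.4
Var(Y) = E[Y²] − (E[Y])² = 100.4 − (-9.6)² = 8.24

8.240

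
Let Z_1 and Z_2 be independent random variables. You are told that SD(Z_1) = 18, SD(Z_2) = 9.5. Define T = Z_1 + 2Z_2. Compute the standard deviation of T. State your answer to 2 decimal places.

Var(Z_1) = 324, Var(Z_2) = 90.25
By independence, Var(T) = (1)²Var(Z_1) + (2)²Var(Z_2)
= (1)²·324 + (2)²·90.25 = 685
SD(T) = √685 ≈ 26.17

26.17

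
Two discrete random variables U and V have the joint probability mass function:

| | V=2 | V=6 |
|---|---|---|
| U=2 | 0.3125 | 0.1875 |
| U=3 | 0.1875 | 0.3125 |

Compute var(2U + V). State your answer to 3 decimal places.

6.000

E[U] = 2.5,  E[V] = 4,  E[UV] = 10.25
var(U) = 6.5 − (2.5)² = 0.25;  var(V) = 20 − (4)² = 4
Cov(U,V) = 10.25 − (2.5)(4) = 0.25
var(2U + V) = (2)²·0.25 + (1)²·4 + 2·(2)·(1)·0.25 = 6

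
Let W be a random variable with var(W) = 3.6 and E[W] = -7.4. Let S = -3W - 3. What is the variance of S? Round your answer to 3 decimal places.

32.400

var(-3W - 3) = (-3)²·var(W) = 9·3.6 = 32.4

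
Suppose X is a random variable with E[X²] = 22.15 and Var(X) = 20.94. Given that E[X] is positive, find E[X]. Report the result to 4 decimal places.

(E[X])² = E[X²] − Var(X) = 22.15 − 20.94 = 1.21
E[X] = √1.21 = 1.1

1.1000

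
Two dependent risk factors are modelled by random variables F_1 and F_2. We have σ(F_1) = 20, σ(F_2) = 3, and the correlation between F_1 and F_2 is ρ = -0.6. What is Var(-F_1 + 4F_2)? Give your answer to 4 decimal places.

832.0000

Var(F_1) = (20)² = 400;  Var(F_2) = (3)² = 9
Cov(F_1,F_2) = ρ·σ(F_1)·σ(F_2) = -0.6·20·3 = -36
Var(-F_1 + 4F_2) = (-1)²·Var(F_1) + (4)²·Var(F_2) + 2·(-1)·(4)·Cov(F_1,F_2)
= 1·400 + 16·9 + -8·-36 = 832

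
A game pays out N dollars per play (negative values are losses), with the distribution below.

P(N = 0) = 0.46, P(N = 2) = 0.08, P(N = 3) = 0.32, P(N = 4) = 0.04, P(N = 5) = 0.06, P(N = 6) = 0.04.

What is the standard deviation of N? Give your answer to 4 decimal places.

E[N] = (0)(0.46) + (2)(0.08) + (3)(0.32) + (4)(0.04) + (5)(0.06) + (6)(0.04) = 1.82
E[N²] = (0)²(0.46) + (2)²(0.08) + (3)²(0.32) + (4)²(0.04) + (5)²(0.06) + (6)²(0.04) = 6.78
var(N) = E[N²] − (E[N])² = 6.78 − (1.82)² = 3.4676
SD(N) = √3.4676 ≈ 1.8621

1.8621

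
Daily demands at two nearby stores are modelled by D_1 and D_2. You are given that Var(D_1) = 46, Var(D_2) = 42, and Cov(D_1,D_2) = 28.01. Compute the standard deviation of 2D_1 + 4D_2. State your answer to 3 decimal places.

36.113

Var(2D_1 + 4D_2) = (2)²·Var(D_1) + (4)²·Var(D_2) + 2·(2)·(4)·Cov(D_1,D_2)
= 4·46 + 16·42 + 16·28.01 = 1304.16
SD(2D_1 + 4D_2) = √1304.16 ≈ 36.113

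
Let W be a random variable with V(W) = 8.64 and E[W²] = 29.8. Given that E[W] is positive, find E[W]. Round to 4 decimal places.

(E[W])² = E[W²] − V(W) = 29.8 − 8.64 = 21.16
E[W] = √21.16 = 4.6

4.6000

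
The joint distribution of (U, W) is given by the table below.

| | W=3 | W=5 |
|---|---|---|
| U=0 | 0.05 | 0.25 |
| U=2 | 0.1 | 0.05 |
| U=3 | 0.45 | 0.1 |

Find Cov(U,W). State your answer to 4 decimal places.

-0.7600

E[U] = 1.95,  E[W] = 3.8
E[UW] = 6.65
Cov(U,W) = E[UW] − E[U]E[W] = 6.65 − (1.95)(3.8) = -0.76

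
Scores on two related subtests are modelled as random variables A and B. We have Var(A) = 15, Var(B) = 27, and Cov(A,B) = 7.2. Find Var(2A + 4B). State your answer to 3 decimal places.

607.200

Var(2A + 4B) = (2)²·Var(A) + (4)²·Var(B) + 2·(2)·(4)·Cov(A,B)
= 4·15 + 16·27 + 16·7.2 = 607.2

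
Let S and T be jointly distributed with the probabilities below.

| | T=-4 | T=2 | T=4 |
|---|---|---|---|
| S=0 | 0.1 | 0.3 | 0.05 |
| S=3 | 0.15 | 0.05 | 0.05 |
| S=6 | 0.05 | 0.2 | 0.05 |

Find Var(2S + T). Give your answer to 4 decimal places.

36.2400

E[S] = 2.55,  E[T] = 0.5,  E[ST] = 1.5
Var(S) = 13.05 − (2.55)² = 6.5475;  Var(T) = 9.4 − (0.5)² = 9.15
cov(S,T) = 1.5 − (2.55)(0.5) = 0.225
Var(2S + T) = (2)²·6.5475 + (1)²·9.15 + 2·(2)·(1)·0.225 = 36.24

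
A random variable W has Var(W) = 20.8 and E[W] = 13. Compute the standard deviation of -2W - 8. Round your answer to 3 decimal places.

Var(-2W - 8) = (-2)²·20.8 = 83.2
σ(-2W - 8) = √83.2 ≈ 9.121

9.121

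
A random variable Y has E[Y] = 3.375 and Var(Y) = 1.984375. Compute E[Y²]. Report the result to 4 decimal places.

E[Y²] = Var(Y) + (E[Y])² = 1.984375 + (3.375)² = 13.375

13.3750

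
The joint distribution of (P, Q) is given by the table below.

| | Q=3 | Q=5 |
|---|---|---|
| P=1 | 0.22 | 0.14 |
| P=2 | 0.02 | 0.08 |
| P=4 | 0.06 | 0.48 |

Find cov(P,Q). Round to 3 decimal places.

E[P] = 2.72,  E[Q] = 4.4
E[PQ] = 12.6
cov(P,Q) = E[PQ] − E[P]E[Q] = 12.6 − (2.72)(4.4) = 0.632

0.632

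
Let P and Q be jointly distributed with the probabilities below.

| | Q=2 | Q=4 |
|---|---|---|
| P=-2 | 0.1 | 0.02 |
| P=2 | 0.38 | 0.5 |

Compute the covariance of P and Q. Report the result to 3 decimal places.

E[P] = 1.52,  E[Q] = 3.04
E[PQ] = 4.96
Cov(P,Q) = E[PQ] − E[P]E[Q] = 4.96 − (1.52)(3.04) = 0.3392

0.339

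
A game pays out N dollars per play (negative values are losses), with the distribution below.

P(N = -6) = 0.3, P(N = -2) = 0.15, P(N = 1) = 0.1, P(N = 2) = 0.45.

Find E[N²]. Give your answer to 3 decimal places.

E[N²] = (-6)²(0.3) + (-2)²(0.15) + (1)²(0.1) + (2)²(0.45) = 13.3

13.300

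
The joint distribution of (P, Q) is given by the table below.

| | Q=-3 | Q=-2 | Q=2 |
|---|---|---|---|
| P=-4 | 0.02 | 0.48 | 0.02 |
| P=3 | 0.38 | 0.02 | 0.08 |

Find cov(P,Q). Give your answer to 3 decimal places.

-0.420

E[P] = -0.64,  E[Q] = -2
E[PQ] = 0.86
cov(P,Q) = E[PQ] − E[P]E[Q] = 0.86 − (-0.64)(-2) = -0.42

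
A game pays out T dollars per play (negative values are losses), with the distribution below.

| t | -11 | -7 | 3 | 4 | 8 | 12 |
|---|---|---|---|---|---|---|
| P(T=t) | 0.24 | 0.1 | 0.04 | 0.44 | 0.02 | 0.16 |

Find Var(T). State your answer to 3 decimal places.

65.276

E[T] = (-11)(0.24) + (-7)(0.1) + (3)(0.04) + (4)(0.44) + (8)(0.02) + (12)(0.16) = 0.62
E[T²] = (-11)²(0.24) + (-7)²(0.1) + (3)²(0.04) + (4)²(0.44) + (8)²(0.02) + (12)²(0.16) = 65.66
Var(T) = E[T²] − (E[T])² = 65.66 − (0.62)² = 65.2756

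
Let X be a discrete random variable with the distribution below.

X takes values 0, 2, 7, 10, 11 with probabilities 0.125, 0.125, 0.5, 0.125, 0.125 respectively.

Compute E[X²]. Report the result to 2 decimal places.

52.63

E[X²] = (0)²(0.125) + (2)²(0.125) + (7)²(0.5) + (10)²(0.125) + (11)²(0.125) = 52.625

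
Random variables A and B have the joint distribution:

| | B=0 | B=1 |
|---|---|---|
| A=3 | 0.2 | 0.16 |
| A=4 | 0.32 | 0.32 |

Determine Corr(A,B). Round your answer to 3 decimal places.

0.053

E[A] = 3.64,  E[B] = 0.48
E[AB] = 1.76
Cov(A,B) = E[AB] − E[A]E[B] = 1.76 − (3.64)(0.48) = 0.0128
V(A) = 0.2304,  V(B) = 0.2496
ρ = 0.0128 / √(0.2304·0.2496) ≈ 0.053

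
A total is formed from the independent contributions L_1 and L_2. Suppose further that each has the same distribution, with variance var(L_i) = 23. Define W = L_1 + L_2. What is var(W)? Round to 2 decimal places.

46.00

By independence, var(W) = (1)²var(L_1) + (1)²var(L_2)
= (1)²·23 + (1)²·23 = 46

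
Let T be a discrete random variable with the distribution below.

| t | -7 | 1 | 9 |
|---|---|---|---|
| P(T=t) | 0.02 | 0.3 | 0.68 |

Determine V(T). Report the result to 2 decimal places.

16.92

E[T] = (-7)(0.02) + (1)(0.3) + (9)(0.68) = 6.28
E[T²] = (-7)²(0.02) + (1)²(0.3) + (9)²(0.68) = 56.36
V(T) = E[T²] − (E[T])² = 56.36 − (6.28)² = 16.9216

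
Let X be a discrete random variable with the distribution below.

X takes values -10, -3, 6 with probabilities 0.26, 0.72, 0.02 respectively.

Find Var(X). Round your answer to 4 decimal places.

11.6704

E[X] = (-10)(0.26) + (-3)(0.72) + (6)(0.02) = -4.64
E[X²] = (-10)²(0.26) + (-3)²(0.72) + (6)²(0.02) = 33.2
Var(X) = E[X²] − (E[X])² = 33.2 − (-4.64)² = 11.6704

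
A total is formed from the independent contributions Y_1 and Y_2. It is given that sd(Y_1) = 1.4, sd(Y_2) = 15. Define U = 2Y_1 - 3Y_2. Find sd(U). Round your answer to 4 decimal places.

45.0870

Var(Y_1) = 1.96, Var(Y_2) = 225
By independence, Var(U) = (2)²Var(Y_1) + (-3)²Var(Y_2)
= (2)²·1.96 + (-3)²·225 = 2032.84
sd(U) = √2032.84 ≈ 45.0870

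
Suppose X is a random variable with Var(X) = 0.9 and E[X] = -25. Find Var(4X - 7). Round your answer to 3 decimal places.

Var(4X - 7) = (4)²·Var(X) = 16·0.9 = 14.4

14.400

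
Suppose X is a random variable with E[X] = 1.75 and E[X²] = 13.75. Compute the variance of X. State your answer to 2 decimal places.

10.69

Var(X) = 13.75 − (1.75)² = 10.6875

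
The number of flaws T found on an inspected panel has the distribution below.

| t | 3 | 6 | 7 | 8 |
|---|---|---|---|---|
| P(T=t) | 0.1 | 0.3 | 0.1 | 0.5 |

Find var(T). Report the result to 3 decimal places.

2.360

E[T] = (3)(0.1) + (6)(0.3) + (7)(0.1) + (8)(0.5) = 6.8
E[T²] = (3)²(0.1) + (6)²(0.3) + (7)²(0.1) + (8)²(0.5) = 48.6
var(T) = E[T²] − (E[T])² = 48.6 − (6.8)² = 2.36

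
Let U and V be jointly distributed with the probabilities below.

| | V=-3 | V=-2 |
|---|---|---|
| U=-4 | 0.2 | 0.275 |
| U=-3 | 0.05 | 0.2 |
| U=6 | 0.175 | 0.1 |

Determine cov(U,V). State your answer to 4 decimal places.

-0.5250

E[U] = -1,  E[V] = -2.425
E[UV] = 1.9
cov(U,V) = E[UV] − E[U]E[V] = 1.9 − (-1)(-2.425) = -0.525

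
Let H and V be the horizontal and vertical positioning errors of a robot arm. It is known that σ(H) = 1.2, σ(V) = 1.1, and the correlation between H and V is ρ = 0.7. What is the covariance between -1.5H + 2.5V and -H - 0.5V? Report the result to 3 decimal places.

-0.970

Var(H) = (1.2)² = 1.44;  Var(V) = (1.1)² = 1.21
cov(H,V) = ρ·σ(H)·σ(V) = 0.7·1.2·1.1 = 0.924
cov(-1.5H + 2.5V, -H - 0.5V) = (-1.5)(-1)Var(H) + (2.5)(-0.5)Var(V) + [(-1.5)(-0.5) + (2.5)(-1)]cov(H,V)
= 1.5·1.44 + -1.25·1.21 + -1.75·0.924 = -0.9695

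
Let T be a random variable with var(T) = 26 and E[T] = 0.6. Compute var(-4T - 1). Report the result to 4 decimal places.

var(-4T - 1) = (-4)²·var(T) = 16·26 = 416

416.0000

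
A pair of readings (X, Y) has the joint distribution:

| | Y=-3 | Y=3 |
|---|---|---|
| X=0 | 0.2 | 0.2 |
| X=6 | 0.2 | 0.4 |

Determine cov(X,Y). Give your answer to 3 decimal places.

1.440

E[X] = 3.6,  E[Y] = 0.6
E[XY] = 3.6
cov(X,Y) = E[XY] − E[X]E[Y] = 3.6 − (3.6)(0.6) = 1.44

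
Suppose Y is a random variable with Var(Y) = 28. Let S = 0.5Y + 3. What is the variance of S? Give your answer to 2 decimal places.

Var(0.5Y + 3) = (0.5)²·Var(Y) = 0.25·28 = 7

7.00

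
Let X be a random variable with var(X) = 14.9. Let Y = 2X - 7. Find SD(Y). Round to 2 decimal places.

7.72

var(2X - 7) = (2)²·14.9 = 59.6
SD(Y) = √59.6 ≈ 7.72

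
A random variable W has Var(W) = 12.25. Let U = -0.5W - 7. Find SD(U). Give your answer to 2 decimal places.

1.75

Var(-0.5W - 7) = (-0.5)²·12.25 = 3.0625
SD(U) = √3.0625 ≈ 1.75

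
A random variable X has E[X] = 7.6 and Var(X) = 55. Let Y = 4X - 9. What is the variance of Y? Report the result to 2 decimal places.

880.00

Var(4X - 9) = (4)²·Var(X) = 16·55 = 880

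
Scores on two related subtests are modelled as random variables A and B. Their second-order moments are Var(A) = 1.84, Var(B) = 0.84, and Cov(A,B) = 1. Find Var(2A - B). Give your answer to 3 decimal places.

4.200

Var(2A - B) = (2)²·Var(A) + (-1)²·Var(B) + 2·(2)·(-1)·Cov(A,B)
= 4·1.84 + 1·0.84 + -4·1 = 4.2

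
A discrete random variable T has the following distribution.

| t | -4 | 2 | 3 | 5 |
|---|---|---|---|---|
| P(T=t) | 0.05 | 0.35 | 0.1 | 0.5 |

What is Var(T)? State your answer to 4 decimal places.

4.7100

E[T] = (-4)(0.05) + (2)(0.35) + (3)(0.1) + (5)(0.5) = 3.3
E[T²] = (-4)²(0.05) + (2)²(0.35) + (3)²(0.1) + (5)²(0.5) = 15.6
Var(T) = E[T²] − (E[T])² = 15.6 − (3.3)² = 4.71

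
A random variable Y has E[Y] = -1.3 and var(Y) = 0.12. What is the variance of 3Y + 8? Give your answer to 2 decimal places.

1.08

var(3Y + 8) = (3)²·var(Y) = 9·0.12 = 1.08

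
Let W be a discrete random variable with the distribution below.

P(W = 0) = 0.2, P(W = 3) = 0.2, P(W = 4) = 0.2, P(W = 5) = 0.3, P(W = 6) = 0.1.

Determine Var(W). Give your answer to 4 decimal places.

E[W] = (0)(0.2) + (3)(0.2) + (4)(0.2) + (5)(0.3) + (6)(0.1) = 3.5
E[W²] = (0)²(0.2) + (3)²(0.2) + (4)²(0.2) + (5)²(0.3) + (6)²(0.1) = 16.1
Var(W) = E[W²] − (E[W])² = 16.1 − (3.5)² = 3.85

3.8500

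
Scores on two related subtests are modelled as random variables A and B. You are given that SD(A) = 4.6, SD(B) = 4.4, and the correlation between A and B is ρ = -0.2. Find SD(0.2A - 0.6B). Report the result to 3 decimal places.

2.964

var(A) = (4.6)² = 21.16;  var(B) = (4.4)² = 19.36
Cov(A,B) = ρ·SD(A)·SD(B) = -0.2·4.6·4.4 = -4.048
var(0.2A - 0.6B) = (0.2)²·var(A) + (-0.6)²·var(B) + 2·(0.2)·(-0.6)·Cov(A,B)
= 0.04·21.16 + 0.36·19.36 + -0.24·-4.048 = 8.78752
SD(0.2A - 0.6B) = √8.78752 ≈ 2.964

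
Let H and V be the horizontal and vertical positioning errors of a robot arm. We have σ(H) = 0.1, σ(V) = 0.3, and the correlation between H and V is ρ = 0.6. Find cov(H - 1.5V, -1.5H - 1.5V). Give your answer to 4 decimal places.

Var(H) = (0.1)² = 0.01;  Var(V) = (0.3)² = 0.09
cov(H,V) = ρ·σ(H)·σ(V) = 0.6·0.1·0.3 = 0.018
cov(H - 1.5V, -1.5H - 1.5V) = (1)(-1.5)Var(H) + (-1.5)(-1.5)Var(V) + [(1)(-1.5) + (-1.5)(-1.5)]cov(H,V)
= -1.5·0.01 + 2.25·0.09 + 0.75·0.018 = 0.201

0.2010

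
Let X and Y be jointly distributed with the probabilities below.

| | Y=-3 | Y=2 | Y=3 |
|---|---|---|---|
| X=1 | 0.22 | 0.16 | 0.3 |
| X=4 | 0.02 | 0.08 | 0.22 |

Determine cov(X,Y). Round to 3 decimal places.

E[X] = 1.96,  E[Y] = 1.32
E[XY] = 3.6
cov(X,Y) = E[XY] − E[X]E[Y] = 3.6 − (1.96)(1.32) = 1.0128

1.013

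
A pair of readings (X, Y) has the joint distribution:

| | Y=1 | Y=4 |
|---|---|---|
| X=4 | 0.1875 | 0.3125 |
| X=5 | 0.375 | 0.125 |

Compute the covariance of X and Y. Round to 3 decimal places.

-0.281

E[X] = 4.5,  E[Y] = 2.3125
E[XY] = 10.125
Cov(X,Y) = E[XY] − E[X]E[Y] = 10.125 − (4.5)(2.3125) = -0.28125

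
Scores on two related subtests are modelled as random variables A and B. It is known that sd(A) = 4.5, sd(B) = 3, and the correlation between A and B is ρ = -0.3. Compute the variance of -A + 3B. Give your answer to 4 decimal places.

125.5500

Var(A) = (4.5)² = 20.25;  Var(B) = (3)² = 9
Cov(A,B) = ρ·sd(A)·sd(B) = -0.3·4.5·3 = -4.05
Var(-A + 3B) = (-1)²·Var(A) + (3)²·Var(B) + 2·(-1)·(3)·Cov(A,B)
= 1·20.25 + 9·9 + -6·-4.05 = 125.55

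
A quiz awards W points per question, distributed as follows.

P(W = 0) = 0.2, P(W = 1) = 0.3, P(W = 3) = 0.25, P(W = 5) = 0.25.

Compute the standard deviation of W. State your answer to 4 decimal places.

1.8735

E[W] = (0)(0.2) + (1)(0.3) + (3)(0.25) + (5)(0.25) = 2.3
E[W²] = (0)²(0.2) + (1)²(0.3) + (3)²(0.25) + (5)²(0.25) = 8.8
Var(W) = E[W²] − (E[W])² = 8.8 − (2.3)² = 3.51
SD(W) = √3.51 ≈ 1.8735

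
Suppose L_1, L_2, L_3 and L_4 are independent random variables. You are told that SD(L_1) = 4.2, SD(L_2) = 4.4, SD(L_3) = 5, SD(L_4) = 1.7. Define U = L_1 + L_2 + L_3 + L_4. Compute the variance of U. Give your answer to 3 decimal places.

64.890

Var(L_1) = 17.64, Var(L_2) = 19.36, Var(L_3) = 25, Var(L_4) = 2.89
By independence, Var(U) = (1)²Var(L_1) + (1)²Var(L_2) + (1)²Var(L_3) + (1)²Var(L_4)
= (1)²·17.64 + (1)²·19.36 + (1)²·25 + (1)²·2.89 = 64.89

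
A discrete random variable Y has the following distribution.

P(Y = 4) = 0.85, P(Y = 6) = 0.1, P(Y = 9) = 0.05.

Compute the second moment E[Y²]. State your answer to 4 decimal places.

E[Y²] = (4)²(0.85) + (6)²(0.1) + (9)²(0.05) = 21.25

21.2500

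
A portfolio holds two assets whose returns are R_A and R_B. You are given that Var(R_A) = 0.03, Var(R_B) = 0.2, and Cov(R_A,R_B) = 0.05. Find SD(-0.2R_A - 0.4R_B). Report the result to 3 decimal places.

Var(-0.2R_A - 0.4R_B) = (-0.2)²·Var(R_A) + (-0.4)²·Var(R_B) + 2·(-0.2)·(-0.4)·Cov(R_A,R_B)
= 0.04·0.03 + 0.16·0.2 + 0.16·0.05 = 0.0412
SD(-0.2R_A - 0.4R_B) = √0.0412 ≈ 0.203

0.203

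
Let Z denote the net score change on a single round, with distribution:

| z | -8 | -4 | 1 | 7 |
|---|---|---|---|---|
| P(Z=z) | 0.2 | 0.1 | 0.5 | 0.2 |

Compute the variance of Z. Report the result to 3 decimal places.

E[Z] = (-8)(0.2) + (-4)(0.1) + (1)(0.5) + (7)(0.2) = -0.1
E[Z²] = (-8)²(0.2) + (-4)²(0.1) + (1)²(0.5) + (7)²(0.2) = 24.7
V(Z) = E[Z²] − (E[Z])² = 24.7 − (-0.1)² = 24.69

24.690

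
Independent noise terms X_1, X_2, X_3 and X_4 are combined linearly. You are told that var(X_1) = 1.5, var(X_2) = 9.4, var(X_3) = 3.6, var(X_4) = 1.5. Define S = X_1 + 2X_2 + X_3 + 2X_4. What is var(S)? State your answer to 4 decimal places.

By independence, var(S) = (1)²var(X_1) + (2)²var(X_2) + (1)²var(X_3) + (2)²var(X_4)
= (1)²·1.5 + (2)²·9.4 + (1)²·3.6 + (2)²·1.5 = 48.7

48.7000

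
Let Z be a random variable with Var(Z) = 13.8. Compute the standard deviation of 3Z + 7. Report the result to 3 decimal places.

Var(3Z + 7) = (3)²·13.8 = 124.2
SD(3Z + 7) = √124.2 ≈ 11.145

11.145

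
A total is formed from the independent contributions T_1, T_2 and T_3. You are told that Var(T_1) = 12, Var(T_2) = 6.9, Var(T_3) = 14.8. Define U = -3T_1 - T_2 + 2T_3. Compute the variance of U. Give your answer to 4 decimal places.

174.1000

By independence, Var(U) = (-3)²Var(T_1) + (-1)²Var(T_2) + (2)²Var(T_3)
= (-3)²·12 + (-1)²·6.9 + (2)²·14.8 = 174.1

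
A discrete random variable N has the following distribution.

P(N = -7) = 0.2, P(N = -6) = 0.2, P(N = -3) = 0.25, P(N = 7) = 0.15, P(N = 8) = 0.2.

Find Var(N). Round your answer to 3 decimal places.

38.910

E[N] = (-7)(0.2) + (-6)(0.2) + (-3)(0.25) + (7)(0.15) + (8)(0.2) = -0.7
E[N²] = (-7)²(0.2) + (-6)²(0.2) + (-3)²(0.25) + (7)²(0.15) + (8)²(0.2) = 39.4
Var(N) = E[N²] − (E[N])² = 39.4 − (-0.7)² = 38.91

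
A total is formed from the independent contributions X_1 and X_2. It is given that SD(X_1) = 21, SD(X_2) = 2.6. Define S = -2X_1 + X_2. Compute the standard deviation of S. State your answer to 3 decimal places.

42.080

V(X_1) = 441, V(X_2) = 6.76
By independence, V(S) = (-2)²V(X_1) + (1)²V(X_2)
= (-2)²·441 + (1)²·6.76 = 1770.76
SD(S) = √1770.76 ≈ 42.080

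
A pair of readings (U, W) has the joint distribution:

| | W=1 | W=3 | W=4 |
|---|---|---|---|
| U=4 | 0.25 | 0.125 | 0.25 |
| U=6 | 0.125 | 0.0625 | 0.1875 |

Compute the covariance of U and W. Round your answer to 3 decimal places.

0.109

E[U] = 4.75,  E[W] = 2.6875
E[UW] = 12.875
Cov(U,W) = E[UW] − E[U]E[W] = 12.875 − (4.75)(2.6875) = 0.109375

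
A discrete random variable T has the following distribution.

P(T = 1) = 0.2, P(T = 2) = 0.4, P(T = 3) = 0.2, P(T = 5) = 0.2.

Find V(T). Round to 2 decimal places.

E[T] = (1)(0.2) + (2)(0.4) + (3)(0.2) + (5)(0.2) = 2.6
E[T²] = (1)²(0.2) + (2)²(0.4) + (3)²(0.2) + (5)²(0.2) = 8.6
V(T) = E[T²] − (E[T])² = 8.6 − (2.6)² = 1.84

1.84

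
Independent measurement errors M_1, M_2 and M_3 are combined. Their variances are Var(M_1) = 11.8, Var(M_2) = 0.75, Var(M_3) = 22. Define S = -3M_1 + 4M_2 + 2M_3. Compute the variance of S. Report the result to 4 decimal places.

206.2000

By independence, Var(S) = (-3)²Var(M_1) + (4)²Var(M_2) + (2)²Var(M_3)
= (-3)²·11.8 + (4)²·0.75 + (2)²·22 = 206.2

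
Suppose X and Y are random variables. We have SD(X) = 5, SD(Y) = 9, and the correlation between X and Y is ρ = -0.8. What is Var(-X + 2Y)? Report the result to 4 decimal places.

Var(X) = (5)² = 25;  Var(Y) = (9)² = 81
Cov(X,Y) = ρ·SD(X)·SD(Y) = -0.8·5·9 = -36
Var(-X + 2Y) = (-1)²·Var(X) + (2)²·Var(Y) + 2·(-1)·(2)·Cov(X,Y)
= 1·25 + 4·81 + -4·-36 = 493

493.0000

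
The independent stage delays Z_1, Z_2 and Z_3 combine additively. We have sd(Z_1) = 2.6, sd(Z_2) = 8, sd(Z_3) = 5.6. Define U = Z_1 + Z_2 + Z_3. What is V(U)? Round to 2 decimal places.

102.12

V(Z_1) = 6.76, V(Z_2) = 64, V(Z_3) = 31.36
By independence, V(U) = (1)²V(Z_1) + (1)²V(Z_2) + (1)²V(Z_3)
= (1)²·6.76 + (1)²·64 + (1)²·31.36 = 102.12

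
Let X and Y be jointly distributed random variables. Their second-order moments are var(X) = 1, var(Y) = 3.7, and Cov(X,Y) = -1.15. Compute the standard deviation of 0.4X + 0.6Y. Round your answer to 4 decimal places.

0.9695

var(0.4X + 0.6Y) = (0.4)²·var(X) + (0.6)²·var(Y) + 2·(0.4)·(0.6)·Cov(X,Y)
= 0.16·1 + 0.36·3.7 + 0.48·-1.15 = 0.94
σ(0.4X + 0.6Y) = √0.94 ≈ 0.9695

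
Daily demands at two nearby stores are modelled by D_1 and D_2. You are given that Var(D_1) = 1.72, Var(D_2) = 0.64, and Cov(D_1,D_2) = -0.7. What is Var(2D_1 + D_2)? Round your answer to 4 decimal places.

Var(2D_1 + D_2) = (2)²·Var(D_1) + (1)²·Var(D_2) + 2·(2)·(1)·Cov(D_1,D_2)
= 4·1.72 + 1·0.64 + 4·-0.7 = 4.72

4.7200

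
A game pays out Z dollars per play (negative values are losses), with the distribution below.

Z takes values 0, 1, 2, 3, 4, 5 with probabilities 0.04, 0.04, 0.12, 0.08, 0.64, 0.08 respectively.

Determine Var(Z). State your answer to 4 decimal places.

E[Z] = (0)(0.04) + (1)(0.04) + (2)(0.12) + (3)(0.08) + (4)(0.64) + (5)(0.08) = 3.48
E[Z²] = (0)²(0.04) + (1)²(0.04) + (2)²(0.12) + (3)²(0.08) + (4)²(0.64) + (5)²(0.08) = 13.48
Var(Z) = E[Z²] − (E[Z])² = 13.48 − (3.48)² = 1.3696

1.3696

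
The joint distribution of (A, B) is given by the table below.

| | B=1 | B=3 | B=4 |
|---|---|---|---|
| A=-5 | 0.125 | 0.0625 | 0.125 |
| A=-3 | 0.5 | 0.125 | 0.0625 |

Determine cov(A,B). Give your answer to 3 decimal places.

-0.414

E[A] = -3.625,  E[B] = 1.9375
E[AB] = -7.4375
cov(A,B) = E[AB] − E[A]E[B] = -7.4375 − (-3.625)(1.9375) = -0.4140625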